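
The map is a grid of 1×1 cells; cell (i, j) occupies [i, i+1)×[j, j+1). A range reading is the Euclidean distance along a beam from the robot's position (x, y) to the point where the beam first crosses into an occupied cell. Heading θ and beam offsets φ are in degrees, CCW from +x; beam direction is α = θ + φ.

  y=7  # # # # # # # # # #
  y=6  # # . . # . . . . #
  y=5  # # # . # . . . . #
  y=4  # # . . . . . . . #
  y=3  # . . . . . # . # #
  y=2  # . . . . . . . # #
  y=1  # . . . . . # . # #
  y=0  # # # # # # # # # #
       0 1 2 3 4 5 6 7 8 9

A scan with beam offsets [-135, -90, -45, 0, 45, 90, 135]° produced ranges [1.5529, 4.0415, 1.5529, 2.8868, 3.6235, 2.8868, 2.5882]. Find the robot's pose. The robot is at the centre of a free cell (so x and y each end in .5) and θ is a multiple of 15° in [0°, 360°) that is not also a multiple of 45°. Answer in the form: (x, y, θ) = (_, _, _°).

(x, y, θ) = (4.5, 3.5, 150°)

The pose lattice has 37·16 = 592 candidates. Test each by forward raycasting.
  (3.5, 2.5, 300°): beam 1 = 2.5882 ≠ 1.5529 ✗
  (7.5, 6.5, 15°): beam 1 = 2.8868 ≠ 1.5529 ✗
  (5.5, 4.5, 285°): beam 1 = 1.0000 ≠ 1.5529 ✗
  (3.5, 6.5, 240°): beam 1 = 0.5176 ≠ 1.5529 ✗
  (5.5, 2.5, 60°): beam 2 = 1.0000 ≠ 4.0415 ✗
  …
  (4.5, 3.5, 150°): r_1=1.5529, r_2=4.0415, r_3=1.5529, r_4=2.8868, r_5=3.6235, r_6=2.8868, r_7=2.5882 — all match ✓
Only this pose fits every beam.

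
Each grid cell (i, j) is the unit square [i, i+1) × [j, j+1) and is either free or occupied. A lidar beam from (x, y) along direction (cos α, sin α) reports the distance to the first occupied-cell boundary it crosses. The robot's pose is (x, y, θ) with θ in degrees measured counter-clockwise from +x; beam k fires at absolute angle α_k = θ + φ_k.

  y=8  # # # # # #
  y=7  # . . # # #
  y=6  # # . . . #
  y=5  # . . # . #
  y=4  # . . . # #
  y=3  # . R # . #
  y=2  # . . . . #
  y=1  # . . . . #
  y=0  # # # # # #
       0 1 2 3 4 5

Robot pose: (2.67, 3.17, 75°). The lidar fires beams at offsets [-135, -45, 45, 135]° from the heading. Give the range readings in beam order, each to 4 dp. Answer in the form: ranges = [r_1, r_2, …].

ranges = [2.5057, 0.3811, 3.2678, 1.9283]

beam 1: φ=-135°, α=300°
  cosα=0.5000 sinα=-0.8660 | (2,3) | tMaxX 0.6600 tMaxY 0.1963 | tΔX 2.0000 tΔY 1.1547
    t=0.1963 [y] (2,2)
    t=0.6600 [x] (3,2)
    t=1.3510 [y] (3,1)
    t=2.5057 [y] (3,0) — stop
  → r_1 = 2.5057
beam 2: φ=-45°, α=30°
  cosα=0.8660 sinα=0.5000 | (2,3) | tMaxX 0.3811 tMaxY 1.6600 | tΔX 1.1547 tΔY 2.0000
    t=0.3811 [x] (3,3) — stop
  → r_2 = 0.3811
beam 3: φ=45°, α=120°
  cosα=-0.5000 sinα=0.8660 | (2,3) | tMaxX 1.3400 tMaxY 0.9584 | tΔX 2.0000 tΔY 1.1547
    t=0.9584 [y] (2,4)
    t=1.3400 [x] (1,4)
    t=2.1131 [y] (1,5)
    t=3.2678 [y] (1,6) — stop
  → r_3 = 3.2678
beam 4: φ=135°, α=210°
  cosα=-0.8660 sinα=-0.5000 | (2,3) | tMaxX 0.7736 tMaxY 0.3400 | tΔX 1.1547 tΔY 2.0000
    t=0.3400 [y] (2,2)
    t=0.7736 [x] (1,2)
    t=1.9283 [x] (0,2) — stop
  → r_4 = 1.9283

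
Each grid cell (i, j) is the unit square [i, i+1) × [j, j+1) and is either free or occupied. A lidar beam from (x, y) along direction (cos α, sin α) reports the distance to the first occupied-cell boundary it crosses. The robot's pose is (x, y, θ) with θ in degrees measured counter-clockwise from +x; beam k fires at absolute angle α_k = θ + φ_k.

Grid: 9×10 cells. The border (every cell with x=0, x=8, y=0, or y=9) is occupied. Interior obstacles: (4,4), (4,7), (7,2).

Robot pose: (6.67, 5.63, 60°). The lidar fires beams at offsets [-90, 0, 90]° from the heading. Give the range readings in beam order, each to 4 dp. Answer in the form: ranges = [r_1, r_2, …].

ranges = [1.5358, 2.6600, 2.7400]

beam 1: φ=-90°, α=330°
  direction (0.8660, -0.5000); cell (6,5); t to first gridline: x 0.3811, y 1.2600 (then +1.1547 / +2.0000)
    (7,5) via x @ 0.3811
    (7,4) via y @ 1.2600
    (8,4) via x @ 1.5358  # hit
  → r_1 = 1.5358
beam 2: φ=0°, α=60°
  direction (0.5000, 0.8660); cell (6,5); t to first gridline: x 0.6600, y 0.4272 (then +2.0000 / +1.1547)
    (6,6) via y @ 0.4272
    (7,6) via x @ 0.6600
    (7,7) via y @ 1.5819
    (8,7) via x @ 2.6600  # hit
  → r_2 = 2.6600
beam 3: φ=90°, α=150°
  direction (-0.8660, 0.5000); cell (6,5); t to first gridline: x 0.7736, y 0.7400 (then +1.1547 / +2.0000)
    (6,6) via y @ 0.7400
    (5,6) via x @ 0.7736
    (4,6) via x @ 1.9283
    (4,7) via y @ 2.7400  # hit
  → r_3 = 2.7400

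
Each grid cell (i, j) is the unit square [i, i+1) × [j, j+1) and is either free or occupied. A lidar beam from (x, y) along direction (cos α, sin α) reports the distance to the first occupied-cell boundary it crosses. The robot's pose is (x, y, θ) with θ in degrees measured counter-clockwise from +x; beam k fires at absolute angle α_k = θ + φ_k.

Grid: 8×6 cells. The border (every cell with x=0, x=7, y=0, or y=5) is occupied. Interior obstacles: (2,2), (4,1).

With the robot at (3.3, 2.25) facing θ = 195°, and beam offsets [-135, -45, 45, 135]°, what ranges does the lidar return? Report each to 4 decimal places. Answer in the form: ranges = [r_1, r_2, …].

beam 1: φ=-135°, α=60°
  direction (0.5000, 0.8660); cell (3,2); t to first gridline: x 1.4000, y 0.8660 (then +2.0000 / +1.1547)
    (3,3) via y @ 0.8660
    (4,3) via x @ 1.4000
    (4,4) via y @ 2.0207
    (4,5) via y @ 3.1754  # hit
  → r_1 = 3.1754
beam 2: φ=-45°, α=150°
  direction (-0.8660, 0.5000); cell (3,2); t to first gridline: x 0.3464, y 1.5000 (then +1.1547 / +2.0000)
    (2,2) via x @ 0.3464  # hit
  → r_2 = 0.3464
beam 3: φ=45°, α=240°
  direction (-0.5000, -0.8660); cell (3,2); t to first gridline: x 0.6000, y 0.2887 (then +2.0000 / +1.1547)
    (3,1) via y @ 0.2887
    (2,1) via x @ 0.6000
    (2,0) via y @ 1.4434  # hit
  → r_3 = 1.4434
beam 4: φ=135°, α=330°
  direction (0.8660, -0.5000); cell (3,2); t to first gridline: x 0.8083, y 0.5000 (then +1.1547 / +2.0000)
    (3,1) via y @ 0.5000
    (4,1) via x @ 0.8083  # hit
  → r_4 = 0.8083

ranges = [3.1754, 0.3464, 1.4434, 0.8083]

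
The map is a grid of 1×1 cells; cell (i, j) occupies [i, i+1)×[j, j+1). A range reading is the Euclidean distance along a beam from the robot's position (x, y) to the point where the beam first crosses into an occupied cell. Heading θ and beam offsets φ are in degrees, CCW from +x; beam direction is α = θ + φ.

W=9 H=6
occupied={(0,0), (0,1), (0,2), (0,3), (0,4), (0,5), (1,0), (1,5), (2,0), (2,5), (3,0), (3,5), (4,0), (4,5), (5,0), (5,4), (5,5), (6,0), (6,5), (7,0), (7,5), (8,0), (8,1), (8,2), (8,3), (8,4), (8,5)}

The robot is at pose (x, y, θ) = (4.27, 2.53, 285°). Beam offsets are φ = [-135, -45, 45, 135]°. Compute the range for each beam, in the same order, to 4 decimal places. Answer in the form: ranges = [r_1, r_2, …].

ranges = [3.7759, 1.7667, 3.0600, 1.6974]

beam 1: φ=-135°, α=150°
  d=(-0.8660,0.5000)  start (4,2)  tX=0.3118 tY=0.9400  stride 1/|dx|=1.1547 1/|dy|=2.0000
    cross x-line → (3,2), t=0.3118
    cross y-line → (3,3), t=0.9400
    cross x-line → (2,3), t=1.4665
    cross x-line → (1,3), t=2.6212
    cross y-line → (1,4), t=2.9400
    cross x-line → (0,4), t=3.7759 (wall)
  → r_1 = 3.7759
beam 2: φ=-45°, α=240°
  d=(-0.5000,-0.8660)  start (4,2)  tX=0.5400 tY=0.6120  stride 1/|dx|=2.0000 1/|dy|=1.1547
    cross x-line → (3,2), t=0.5400
    cross y-line → (3,1), t=0.6120
    cross y-line → (3,0), t=1.7667 (wall)
  → r_2 = 1.7667
beam 3: φ=45°, α=330°
  d=(0.8660,-0.5000)  start (4,2)  tX=0.8429 tY=1.0600  stride 1/|dx|=1.1547 1/|dy|=2.0000
    cross x-line → (5,2), t=0.8429
    cross y-line → (5,1), t=1.0600
    cross x-line → (6,1), t=1.9976
    cross y-line → (6,0), t=3.0600 (wall)
  → r_3 = 3.0600
beam 4: φ=135°, α=60°
  d=(0.5000,0.8660)  start (4,2)  tX=1.4600 tY=0.5427  stride 1/|dx|=2.0000 1/|dy|=1.1547
    cross y-line → (4,3), t=0.5427
    cross x-line → (5,3), t=1.4600
    cross y-line → (5,4), t=1.6974 (wall)
  → r_4 = 1.6974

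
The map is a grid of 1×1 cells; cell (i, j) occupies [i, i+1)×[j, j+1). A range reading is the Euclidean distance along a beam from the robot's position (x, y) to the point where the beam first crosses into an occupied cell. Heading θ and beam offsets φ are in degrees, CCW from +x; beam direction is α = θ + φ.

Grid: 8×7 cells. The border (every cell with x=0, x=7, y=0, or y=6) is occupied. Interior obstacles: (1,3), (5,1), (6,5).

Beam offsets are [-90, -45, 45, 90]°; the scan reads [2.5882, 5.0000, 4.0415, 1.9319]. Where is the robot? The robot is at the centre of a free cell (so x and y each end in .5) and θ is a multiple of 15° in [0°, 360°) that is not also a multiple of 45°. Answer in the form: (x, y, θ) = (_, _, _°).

The pose lattice has 27·16 = 432 candidates. Test each by forward raycasting.
  (2.5, 4.5, 30°): beam 1 = 4.0415 ≠ 2.5882 ✗
  (2.5, 5.5, 255°): beam 1 = 1.5529 ≠ 2.5882 ✗
  (1.5, 1.5, 195°): beam 1 = 1.5529 ≠ 2.5882 ✗
  (4.5, 3.5, 105°): beam 2 = 2.8868 ≠ 5.0000 ✗
  (2.5, 5.5, 165°): beam 1 = 0.5176 ≠ 2.5882 ✗
  …
  (3.5, 5.5, 285°): r_1=2.5882, r_2=5.0000, r_3=4.0415, r_4=1.9319 — all match ✓
No second candidate reproduces the full scan.

(x, y, θ) = (3.5, 5.5, 285°)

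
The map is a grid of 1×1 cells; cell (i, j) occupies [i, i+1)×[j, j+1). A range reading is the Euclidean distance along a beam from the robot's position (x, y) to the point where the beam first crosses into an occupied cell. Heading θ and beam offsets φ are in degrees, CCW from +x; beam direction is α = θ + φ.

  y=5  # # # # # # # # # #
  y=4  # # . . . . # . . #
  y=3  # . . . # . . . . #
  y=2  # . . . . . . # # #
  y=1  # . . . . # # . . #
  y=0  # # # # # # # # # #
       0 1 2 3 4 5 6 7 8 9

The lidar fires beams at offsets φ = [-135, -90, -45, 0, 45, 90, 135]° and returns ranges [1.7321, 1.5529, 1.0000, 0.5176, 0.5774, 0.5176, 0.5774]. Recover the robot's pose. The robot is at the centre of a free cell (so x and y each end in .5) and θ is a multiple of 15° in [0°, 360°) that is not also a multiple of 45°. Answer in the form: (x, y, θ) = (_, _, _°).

Enumerate (i+0.5, j+0.5, θ) over the 25 free cells and 16 admissible headings. For each, cast all 7 beams and compare to the given ranges.
  (4.5, 1.5, 60°): beam 1 = 0.5176 ≠ 1.7321 ✗
  (2.5, 4.5, 255°): beam 1 = 0.5774 ≠ 1.7321 ✗
  (5.5, 4.5, 165°): beam 1 = 0.5774 ≠ 1.7321 ✗
  (3.5, 1.5, 60°): beam 1 = 0.5176 ≠ 1.7321 ✗
  …
  (7.5, 4.5, 75°): r_1=1.7321, r_2=1.5529, r_3=1.0000, r_4=0.5176, r_5=0.5774, r_6=0.5176, r_7=0.5774 — all match ✓
Unique over the lattice → pose = (7.5, 4.5, 75°).

(x, y, θ) = (7.5, 4.5, 75°)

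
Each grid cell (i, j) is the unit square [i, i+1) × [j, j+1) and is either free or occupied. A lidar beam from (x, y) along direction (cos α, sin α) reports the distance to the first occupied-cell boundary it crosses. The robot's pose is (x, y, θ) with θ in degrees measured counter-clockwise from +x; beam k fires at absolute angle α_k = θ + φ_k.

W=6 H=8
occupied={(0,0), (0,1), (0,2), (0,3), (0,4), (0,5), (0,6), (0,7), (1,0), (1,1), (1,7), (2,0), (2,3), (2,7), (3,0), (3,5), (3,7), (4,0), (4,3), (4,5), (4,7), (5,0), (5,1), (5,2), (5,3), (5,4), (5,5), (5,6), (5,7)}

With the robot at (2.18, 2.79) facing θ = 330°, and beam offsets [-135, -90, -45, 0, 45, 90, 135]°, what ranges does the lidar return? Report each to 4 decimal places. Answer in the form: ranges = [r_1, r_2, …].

ranges = [1.2216, 0.9122, 1.8531, 3.2563, 0.8114, 0.2425, 0.2174]

beam 1: φ=-135°, α=195°
  direction (-0.9659, -0.2588); cell (2,2); t to first gridline: x 0.1863, y 3.0523 (then +1.0353 / +3.8637)
    (1,2) via x @ 0.1863
    (0,2) via x @ 1.2216  # hit
  → r_1 = 1.2216
beam 2: φ=-90°, α=240°
  direction (-0.5000, -0.8660); cell (2,2); t to first gridline: x 0.3600, y 0.9122 (then +2.0000 / +1.1547)
    (1,2) via x @ 0.3600
    (1,1) via y @ 0.9122  # hit
  → r_2 = 0.9122
beam 3: φ=-45°, α=285°
  direction (0.2588, -0.9659); cell (2,2); t to first gridline: x 3.1682, y 0.8179 (then +3.8637 / +1.0353)
    (2,1) via y @ 0.8179
    (2,0) via y @ 1.8531  # hit
  → r_3 = 1.8531
beam 4: φ=0°, α=330°
  direction (0.8660, -0.5000); cell (2,2); t to first gridline: x 0.9469, y 1.5800 (then +1.1547 / +2.0000)
    (3,2) via x @ 0.9469
    (3,1) via y @ 1.5800
    (4,1) via x @ 2.1016
    (5,1) via x @ 3.2563  # hit
  → r_4 = 3.2563
beam 5: φ=45°, α=15°
  direction (0.9659, 0.2588); cell (2,2); t to first gridline: x 0.8489, y 0.8114 (then +1.0353 / +3.8637)
    (2,3) via y @ 0.8114  # hit
  → r_5 = 0.8114
beam 6: φ=90°, α=60°
  direction (0.5000, 0.8660); cell (2,2); t to first gridline: x 1.6400, y 0.2425 (then +2.0000 / +1.1547)
    (2,3) via y @ 0.2425  # hit
  → r_6 = 0.2425
beam 7: φ=135°, α=105°
  direction (-0.2588, 0.9659); cell (2,2); t to first gridline: x 0.6955, y 0.2174 (then +3.8637 / +1.0353)
    (2,3) via y @ 0.2174  # hit
  → r_7 = 0.2174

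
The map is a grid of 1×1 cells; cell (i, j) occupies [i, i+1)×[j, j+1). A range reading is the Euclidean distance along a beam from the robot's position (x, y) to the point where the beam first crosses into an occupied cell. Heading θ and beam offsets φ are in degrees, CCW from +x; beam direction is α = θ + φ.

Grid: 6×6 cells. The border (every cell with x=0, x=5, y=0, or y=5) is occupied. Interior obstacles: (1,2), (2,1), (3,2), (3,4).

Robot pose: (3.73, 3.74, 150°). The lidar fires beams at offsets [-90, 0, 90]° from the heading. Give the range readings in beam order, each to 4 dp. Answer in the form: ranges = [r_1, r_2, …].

ranges = [0.3002, 0.5200, 0.8545]

beam 1: φ=-90°, α=60°
  cosα=0.5000 sinα=0.8660 | (3,3) | tMaxX 0.5400 tMaxY 0.3002 | tΔX 2.0000 tΔY 1.1547
    t=0.3002 [y] (3,4) — stop
  → r_1 = 0.3002
beam 2: φ=0°, α=150°
  cosα=-0.8660 sinα=0.5000 | (3,3) | tMaxX 0.8429 tMaxY 0.5200 | tΔX 1.1547 tΔY 2.0000
    t=0.5200 [y] (3,4) — stop
  → r_2 = 0.5200
beam 3: φ=90°, α=240°
  cosα=-0.5000 sinα=-0.8660 | (3,3) | tMaxX 1.4600 tMaxY 0.8545 | tΔX 2.0000 tΔY 1.1547
    t=0.8545 [y] (3,2) — stop
  → r_3 = 0.8545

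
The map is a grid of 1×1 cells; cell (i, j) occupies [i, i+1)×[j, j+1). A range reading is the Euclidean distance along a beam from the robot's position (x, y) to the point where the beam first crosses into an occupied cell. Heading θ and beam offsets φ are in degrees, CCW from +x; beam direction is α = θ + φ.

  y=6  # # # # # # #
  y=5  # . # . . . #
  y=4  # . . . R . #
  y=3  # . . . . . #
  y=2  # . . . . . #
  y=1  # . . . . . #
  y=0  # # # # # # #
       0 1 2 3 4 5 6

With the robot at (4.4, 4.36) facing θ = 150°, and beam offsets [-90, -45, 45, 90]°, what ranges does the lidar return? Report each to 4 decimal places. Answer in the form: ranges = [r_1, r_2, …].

beam 1: φ=-90°, α=60°
  dir = (cos 60°, sin 60°) = (0.5000, 0.8660); from cell (4,4)
  next x-line at t=1.2000, next y-line at t=0.7390; Δt_x=2.0000, Δt_y=1.1547
    y: enter (4,5) at t=0.7390
    x: enter (5,5) at t=1.2000
    y: enter (5,6) at t=1.8937 ← occupied
  → r_1 = 1.8937
beam 2: φ=-45°, α=105°
  dir = (cos 105°, sin 105°) = (-0.2588, 0.9659); from cell (4,4)
  next x-line at t=1.5455, next y-line at t=0.6626; Δt_x=3.8637, Δt_y=1.0353
    y: enter (4,5) at t=0.6626
    x: enter (3,5) at t=1.5455
    y: enter (3,6) at t=1.6979 ← occupied
  → r_2 = 1.6979
beam 3: φ=45°, α=195°
  dir = (cos 195°, sin 195°) = (-0.9659, -0.2588); from cell (4,4)
  next x-line at t=0.4141, next y-line at t=1.3909; Δt_x=1.0353, Δt_y=3.8637
    x: enter (3,4) at t=0.4141
    y: enter (3,3) at t=1.3909
    x: enter (2,3) at t=1.4494
    x: enter (1,3) at t=2.4847
    x: enter (0,3) at t=3.5199 ← occupied
  → r_3 = 3.5199
beam 4: φ=90°, α=240°
  dir = (cos 240°, sin 240°) = (-0.5000, -0.8660); from cell (4,4)
  next x-line at t=0.8000, next y-line at t=0.4157; Δt_x=2.0000, Δt_y=1.1547
    y: enter (4,3) at t=0.4157
    x: enter (3,3) at t=0.8000
    y: enter (3,2) at t=1.5704
    y: enter (3,1) at t=2.7251
    x: enter (2,1) at t=2.8000
    y: enter (2,0) at t=3.8798 ← occupied
  → r_4 = 3.8798

ranges = [1.8937, 1.6979, 3.5199, 3.8798]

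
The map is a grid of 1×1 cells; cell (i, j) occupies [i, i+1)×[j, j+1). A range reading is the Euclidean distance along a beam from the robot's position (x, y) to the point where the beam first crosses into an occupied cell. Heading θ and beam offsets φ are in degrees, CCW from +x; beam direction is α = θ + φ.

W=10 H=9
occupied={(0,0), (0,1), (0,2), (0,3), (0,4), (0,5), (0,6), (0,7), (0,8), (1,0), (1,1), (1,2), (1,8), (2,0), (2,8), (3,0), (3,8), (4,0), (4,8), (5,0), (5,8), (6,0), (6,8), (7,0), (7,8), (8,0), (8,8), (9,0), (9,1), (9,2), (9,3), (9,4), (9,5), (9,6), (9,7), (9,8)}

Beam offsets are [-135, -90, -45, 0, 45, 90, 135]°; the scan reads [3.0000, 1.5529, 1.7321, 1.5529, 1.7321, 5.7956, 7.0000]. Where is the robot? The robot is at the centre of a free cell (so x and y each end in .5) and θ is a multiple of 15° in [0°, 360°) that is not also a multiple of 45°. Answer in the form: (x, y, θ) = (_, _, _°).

The pose lattice has 54·16 = 864 candidates. Test each by forward raycasting.
  (6.5, 4.5, 195°): beam 1 = 4.0415 ≠ 3.0000 ✗
  (2.5, 3.5, 330°): beam 1 = 1.5529 ≠ 3.0000 ✗
  (1.5, 5.5, 285°): beam 1 = 0.5774 ≠ 3.0000 ✗
  …
  (7.5, 6.5, 75°): r_1=3.0000, r_2=1.5529, r_3=1.7321, r_4=1.5529, r_5=1.7321, r_6=5.7956, r_7=7.0000 — all match ✓
Only this pose fits every beam.

(x, y, θ) = (7.5, 6.5, 75°)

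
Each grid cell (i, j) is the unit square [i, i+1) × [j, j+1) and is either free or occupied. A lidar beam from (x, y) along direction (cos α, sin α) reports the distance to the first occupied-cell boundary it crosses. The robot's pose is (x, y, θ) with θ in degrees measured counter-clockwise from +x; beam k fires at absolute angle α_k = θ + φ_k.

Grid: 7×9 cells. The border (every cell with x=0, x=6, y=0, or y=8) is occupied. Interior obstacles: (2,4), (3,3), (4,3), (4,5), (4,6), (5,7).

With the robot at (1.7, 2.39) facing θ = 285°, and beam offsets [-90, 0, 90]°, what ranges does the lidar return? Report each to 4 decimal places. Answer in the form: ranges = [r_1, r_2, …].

ranges = [0.7247, 1.4390, 2.3569]

beam 1: φ=-90°, α=195°
  cosα=-0.9659 sinα=-0.2588 | (1,2) | tMaxX 0.7247 tMaxY 1.5068 | tΔX 1.0353 tΔY 3.8637
    t=0.7247 [x] (0,2) — stop
  → r_1 = 0.7247
beam 2: φ=0°, α=285°
  cosα=0.2588 sinα=-0.9659 | (1,2) | tMaxX 1.1591 tMaxY 0.4038 | tΔX 3.8637 tΔY 1.0353
    t=0.4038 [y] (1,1)
    t=1.1591 [x] (2,1)
    t=1.4390 [y] (2,0) — stop
  → r_2 = 1.4390
beam 3: φ=90°, α=15°
  cosα=0.9659 sinα=0.2588 | (1,2) | tMaxX 0.3106 tMaxY 2.3569 | tΔX 1.0353 tΔY 3.8637
    t=0.3106 [x] (2,2)
    t=1.3459 [x] (3,2)
    t=2.3569 [y] (3,3) — stop
  → r_3 = 2.3569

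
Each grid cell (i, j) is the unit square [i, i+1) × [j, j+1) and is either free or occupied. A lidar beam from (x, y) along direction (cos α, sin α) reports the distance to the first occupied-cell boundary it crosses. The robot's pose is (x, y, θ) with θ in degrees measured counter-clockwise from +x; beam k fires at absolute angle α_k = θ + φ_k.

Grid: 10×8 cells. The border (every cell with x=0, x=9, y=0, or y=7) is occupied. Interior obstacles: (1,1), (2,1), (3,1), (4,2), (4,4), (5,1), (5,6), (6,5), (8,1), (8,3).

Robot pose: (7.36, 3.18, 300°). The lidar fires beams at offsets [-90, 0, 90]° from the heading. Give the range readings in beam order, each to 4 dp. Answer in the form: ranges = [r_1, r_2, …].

beam 1: φ=-90°, α=210°
  cosα=-0.8660 sinα=-0.5000 | (7,3) | tMaxX 0.4157 tMaxY 0.3600 | tΔX 1.1547 tΔY 2.0000
    t=0.3600 [y] (7,2)
    t=0.4157 [x] (6,2)
    t=1.5704 [x] (5,2)
    t=2.3600 [y] (5,1) — stop
  → r_1 = 2.3600
beam 2: φ=0°, α=300°
  cosα=0.5000 sinα=-0.8660 | (7,3) | tMaxX 1.2800 tMaxY 0.2078 | tΔX 2.0000 tΔY 1.1547
    t=0.2078 [y] (7,2)
    t=1.2800 [x] (8,2)
    t=1.3625 [y] (8,1) — stop
  → r_2 = 1.3625
beam 3: φ=90°, α=30°
  cosα=0.8660 sinα=0.5000 | (7,3) | tMaxX 0.7390 tMaxY 1.6400 | tΔX 1.1547 tΔY 2.0000
    t=0.7390 [x] (8,3) — stop
  → r_3 = 0.7390

ranges = [2.3600, 1.3625, 0.7390]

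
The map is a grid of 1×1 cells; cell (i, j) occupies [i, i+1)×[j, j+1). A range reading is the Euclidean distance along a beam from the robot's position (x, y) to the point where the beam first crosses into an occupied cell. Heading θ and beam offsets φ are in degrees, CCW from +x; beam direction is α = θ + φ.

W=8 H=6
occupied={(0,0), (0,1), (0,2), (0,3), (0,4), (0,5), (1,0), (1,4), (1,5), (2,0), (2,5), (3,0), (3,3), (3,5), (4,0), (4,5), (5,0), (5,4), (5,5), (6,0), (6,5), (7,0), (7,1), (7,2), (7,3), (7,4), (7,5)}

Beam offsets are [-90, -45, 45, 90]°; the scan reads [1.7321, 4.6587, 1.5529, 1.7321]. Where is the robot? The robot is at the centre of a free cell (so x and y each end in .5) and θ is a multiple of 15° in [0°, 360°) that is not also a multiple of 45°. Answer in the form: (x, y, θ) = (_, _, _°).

(x, y, θ) = (5.5, 2.5, 240°)

The pose lattice has 21·16 = 336 candidates. Test each by forward raycasting.
  (3.5, 4.5, 165°): beam 1 = 0.5176 ≠ 1.7321 ✗
  (3.5, 1.5, 15°): beam 1 = 0.5176 ≠ 1.7321 ✗
  (5.5, 2.5, 75°): beam 1 = 1.5529 ≠ 1.7321 ✗
  (5.5, 3.5, 30°): beam 1 = 2.8868 ≠ 1.7321 ✗
  (5.5, 2.5, 15°): beam 1 = 1.5529 ≠ 1.7321 ✗
  …
  (5.5, 2.5, 240°): r_1=1.7321, r_2=4.6587, r_3=1.5529, r_4=1.7321 — all match ✓
Only this pose fits every beam.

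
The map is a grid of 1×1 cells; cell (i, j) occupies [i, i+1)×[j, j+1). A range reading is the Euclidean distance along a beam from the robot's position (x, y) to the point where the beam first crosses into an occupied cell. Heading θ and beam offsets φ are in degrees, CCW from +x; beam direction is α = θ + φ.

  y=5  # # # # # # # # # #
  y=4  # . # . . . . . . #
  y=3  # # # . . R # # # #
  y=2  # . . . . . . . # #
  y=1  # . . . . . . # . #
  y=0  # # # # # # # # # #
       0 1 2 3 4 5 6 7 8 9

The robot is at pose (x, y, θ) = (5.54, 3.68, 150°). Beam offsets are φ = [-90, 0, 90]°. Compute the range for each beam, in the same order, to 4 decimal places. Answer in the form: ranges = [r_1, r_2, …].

beam 1: φ=-90°, α=60°
  dir = (cos 60°, sin 60°) = (0.5000, 0.8660); from cell (5,3)
  next x-line at t=0.9200, next y-line at t=0.3695; Δt_x=2.0000, Δt_y=1.1547
    y: enter (5,4) at t=0.3695
    x: enter (6,4) at t=0.9200
    y: enter (6,5) at t=1.5242 ← occupied
  → r_1 = 1.5242
beam 2: φ=0°, α=150°
  dir = (cos 150°, sin 150°) = (-0.8660, 0.5000); from cell (5,3)
  next x-line at t=0.6235, next y-line at t=0.6400; Δt_x=1.1547, Δt_y=2.0000
    x: enter (4,3) at t=0.6235
    y: enter (4,4) at t=0.6400
    x: enter (3,4) at t=1.7782
    y: enter (3,5) at t=2.6400 ← occupied
  → r_2 = 2.6400
beam 3: φ=90°, α=240°
  dir = (cos 240°, sin 240°) = (-0.5000, -0.8660); from cell (5,3)
  next x-line at t=1.0800, next y-line at t=0.7852; Δt_x=2.0000, Δt_y=1.1547
    y: enter (5,2) at t=0.7852
    x: enter (4,2) at t=1.0800
    y: enter (4,1) at t=1.9399
    x: enter (3,1) at t=3.0800
    y: enter (3,0) at t=3.0946 ← occupied
  → r_3 = 3.0946

ranges = [1.5242, 2.6400, 3.0946]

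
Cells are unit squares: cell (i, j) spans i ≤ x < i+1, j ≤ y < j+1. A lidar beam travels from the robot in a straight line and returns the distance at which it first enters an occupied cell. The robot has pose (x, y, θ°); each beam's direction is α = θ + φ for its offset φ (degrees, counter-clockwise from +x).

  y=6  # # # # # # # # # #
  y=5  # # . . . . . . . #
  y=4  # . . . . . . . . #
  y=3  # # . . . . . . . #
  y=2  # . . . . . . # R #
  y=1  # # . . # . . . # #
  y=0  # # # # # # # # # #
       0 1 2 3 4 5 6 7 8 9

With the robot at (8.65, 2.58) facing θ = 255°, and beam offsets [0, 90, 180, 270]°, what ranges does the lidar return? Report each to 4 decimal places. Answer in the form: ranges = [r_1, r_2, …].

beam 1: φ=0°, α=255°
  d=(-0.2588,-0.9659)  start (8,2)  tX=2.5114 tY=0.6005  stride 1/|dx|=3.8637 1/|dy|=1.0353
    cross y-line → (8,1), t=0.6005 (wall)
  → r_1 = 0.6005
beam 2: φ=90°, α=345°
  d=(0.9659,-0.2588)  start (8,2)  tX=0.3623 tY=2.2409  stride 1/|dx|=1.0353 1/|dy|=3.8637
    cross x-line → (9,2), t=0.3623 (wall)
  → r_2 = 0.3623
beam 3: φ=180°, α=75°
  d=(0.2588,0.9659)  start (8,2)  tX=1.3523 tY=0.4348  stride 1/|dx|=3.8637 1/|dy|=1.0353
    cross y-line → (8,3), t=0.4348
    cross x-line → (9,3), t=1.3523 (wall)
  → r_3 = 1.3523
beam 4: φ=270°, α=165°
  d=(-0.9659,0.2588)  start (8,2)  tX=0.6729 tY=1.6228  stride 1/|dx|=1.0353 1/|dy|=3.8637
    cross x-line → (7,2), t=0.6729 (wall)
  → r_4 = 0.6729

ranges = [0.6005, 0.3623, 1.3523, 0.6729]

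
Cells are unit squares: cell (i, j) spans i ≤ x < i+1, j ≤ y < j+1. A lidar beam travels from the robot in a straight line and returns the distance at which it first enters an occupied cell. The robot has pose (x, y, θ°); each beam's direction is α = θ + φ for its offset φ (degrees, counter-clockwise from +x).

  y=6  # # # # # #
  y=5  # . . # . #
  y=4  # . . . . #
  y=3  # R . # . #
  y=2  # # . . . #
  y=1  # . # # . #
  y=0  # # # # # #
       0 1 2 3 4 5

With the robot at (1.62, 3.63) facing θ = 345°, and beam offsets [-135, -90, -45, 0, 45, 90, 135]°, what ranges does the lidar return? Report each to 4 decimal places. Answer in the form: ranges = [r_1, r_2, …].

ranges = [0.7159, 0.6522, 0.7275, 1.4287, 2.7400, 2.4536, 1.2400]

beam 1: φ=-135°, α=210°
  dir = (cos 210°, sin 210°) = (-0.8660, -0.5000); from cell (1,3)
  next x-line at t=0.7159, next y-line at t=1.2600; Δt_x=1.1547, Δt_y=2.0000
    x: enter (0,3) at t=0.7159 ← occupied
  → r_1 = 0.7159
beam 2: φ=-90°, α=255°
  dir = (cos 255°, sin 255°) = (-0.2588, -0.9659); from cell (1,3)
  next x-line at t=2.3955, next y-line at t=0.6522; Δt_x=3.8637, Δt_y=1.0353
    y: enter (1,2) at t=0.6522 ← occupied
  → r_2 = 0.6522
beam 3: φ=-45°, α=300°
  dir = (cos 300°, sin 300°) = (0.5000, -0.8660); from cell (1,3)
  next x-line at t=0.7600, next y-line at t=0.7275; Δt_x=2.0000, Δt_y=1.1547
    y: enter (1,2) at t=0.7275 ← occupied
  → r_3 = 0.7275
beam 4: φ=0°, α=345°
  dir = (cos 345°, sin 345°) = (0.9659, -0.2588); from cell (1,3)
  next x-line at t=0.3934, next y-line at t=2.4341; Δt_x=1.0353, Δt_y=3.8637
    x: enter (2,3) at t=0.3934
    x: enter (3,3) at t=1.4287 ← occupied
  → r_4 = 1.4287
beam 5: φ=45°, α=30°
  dir = (cos 30°, sin 30°) = (0.8660, 0.5000); from cell (1,3)
  next x-line at t=0.4388, next y-line at t=0.7400; Δt_x=1.1547, Δt_y=2.0000
    x: enter (2,3) at t=0.4388
    y: enter (2,4) at t=0.7400
    x: enter (3,4) at t=1.5935
    y: enter (3,5) at t=2.7400 ← occupied
  → r_5 = 2.7400
beam 6: φ=90°, α=75°
  dir = (cos 75°, sin 75°) = (0.2588, 0.9659); from cell (1,3)
  next x-line at t=1.4682, next y-line at t=0.3831; Δt_x=3.8637, Δt_y=1.0353
    y: enter (1,4) at t=0.3831
    y: enter (1,5) at t=1.4183
    x: enter (2,5) at t=1.4682
    y: enter (2,6) at t=2.4536 ← occupied
  → r_6 = 2.4536
beam 7: φ=135°, α=120°
  dir = (cos 120°, sin 120°) = (-0.5000, 0.8660); from cell (1,3)
  next x-line at t=1.2400, next y-line at t=0.4272; Δt_x=2.0000, Δt_y=1.1547
    y: enter (1,4) at t=0.4272
    x: enter (0,4) at t=1.2400 ← occupied
  → r_7 = 1.2400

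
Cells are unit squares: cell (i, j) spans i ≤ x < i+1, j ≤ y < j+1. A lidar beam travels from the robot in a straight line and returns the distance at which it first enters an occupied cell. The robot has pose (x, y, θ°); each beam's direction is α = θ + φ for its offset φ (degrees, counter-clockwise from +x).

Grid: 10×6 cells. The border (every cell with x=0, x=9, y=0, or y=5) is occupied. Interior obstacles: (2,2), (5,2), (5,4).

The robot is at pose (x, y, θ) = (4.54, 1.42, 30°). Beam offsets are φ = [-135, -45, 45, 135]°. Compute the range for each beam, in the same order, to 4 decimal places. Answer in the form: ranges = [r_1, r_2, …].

beam 1: φ=-135°, α=255°
  direction (-0.2588, -0.9659); cell (4,1); t to first gridline: x 2.0864, y 0.4348 (then +3.8637 / +1.0353)
    (4,0) via y @ 0.4348  # hit
  → r_1 = 0.4348
beam 2: φ=-45°, α=345°
  direction (0.9659, -0.2588); cell (4,1); t to first gridline: x 0.4762, y 1.6228 (then +1.0353 / +3.8637)
    (5,1) via x @ 0.4762
    (6,1) via x @ 1.5115
    (6,0) via y @ 1.6228  # hit
  → r_2 = 1.6228
beam 3: φ=45°, α=75°
  direction (0.2588, 0.9659); cell (4,1); t to first gridline: x 1.7773, y 0.6005 (then +3.8637 / +1.0353)
    (4,2) via y @ 0.6005
    (4,3) via y @ 1.6357
    (5,3) via x @ 1.7773
    (5,4) via y @ 2.6710  # hit
  → r_3 = 2.6710
beam 4: φ=135°, α=165°
  direction (-0.9659, 0.2588); cell (4,1); t to first gridline: x 0.5590, y 2.2409 (then +1.0353 / +3.8637)
    (3,1) via x @ 0.5590
    (2,1) via x @ 1.5943
    (2,2) via y @ 2.2409  # hit
  → r_4 = 2.2409

ranges = [0.4348, 1.6228, 2.6710, 2.2409]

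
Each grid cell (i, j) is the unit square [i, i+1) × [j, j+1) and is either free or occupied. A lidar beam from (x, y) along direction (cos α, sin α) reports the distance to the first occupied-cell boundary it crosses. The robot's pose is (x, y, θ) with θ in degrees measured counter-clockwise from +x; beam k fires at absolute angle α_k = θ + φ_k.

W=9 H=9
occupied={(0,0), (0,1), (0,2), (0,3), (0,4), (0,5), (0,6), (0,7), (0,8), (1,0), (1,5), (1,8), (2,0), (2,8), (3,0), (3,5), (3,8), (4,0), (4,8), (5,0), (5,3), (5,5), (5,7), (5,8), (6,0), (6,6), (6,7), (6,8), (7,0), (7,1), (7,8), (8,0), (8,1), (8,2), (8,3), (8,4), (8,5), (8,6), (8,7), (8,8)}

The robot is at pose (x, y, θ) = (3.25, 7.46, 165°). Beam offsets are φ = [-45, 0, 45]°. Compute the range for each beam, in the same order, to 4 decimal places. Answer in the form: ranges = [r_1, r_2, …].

ranges = [0.6235, 2.0864, 2.5981]

beam 1: φ=-45°, α=120°
  direction (-0.5000, 0.8660); cell (3,7); t to first gridline: x 0.5000, y 0.6235 (then +2.0000 / +1.1547)
    (2,7) via x @ 0.5000
    (2,8) via y @ 0.6235  # hit
  → r_1 = 0.6235
beam 2: φ=0°, α=165°
  direction (-0.9659, 0.2588); cell (3,7); t to first gridline: x 0.2588, y 2.0864 (then +1.0353 / +3.8637)
    (2,7) via x @ 0.2588
    (1,7) via x @ 1.2941
    (1,8) via y @ 2.0864  # hit
  → r_2 = 2.0864
beam 3: φ=45°, α=210°
  direction (-0.8660, -0.5000); cell (3,7); t to first gridline: x 0.2887, y 0.9200 (then +1.1547 / +2.0000)
    (2,7) via x @ 0.2887
    (2,6) via y @ 0.9200
    (1,6) via x @ 1.4434
    (0,6) via x @ 2.5981  # hit
  → r_3 = 2.5981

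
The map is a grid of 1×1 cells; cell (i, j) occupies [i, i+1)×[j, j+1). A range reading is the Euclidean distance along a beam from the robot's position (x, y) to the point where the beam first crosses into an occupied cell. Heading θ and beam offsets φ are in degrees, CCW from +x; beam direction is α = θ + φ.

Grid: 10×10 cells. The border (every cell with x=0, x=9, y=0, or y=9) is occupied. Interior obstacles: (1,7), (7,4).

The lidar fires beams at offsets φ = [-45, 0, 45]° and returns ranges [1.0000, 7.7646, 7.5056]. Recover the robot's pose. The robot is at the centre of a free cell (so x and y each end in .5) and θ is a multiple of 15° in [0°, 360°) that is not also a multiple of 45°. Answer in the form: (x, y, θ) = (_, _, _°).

The pose lattice has 62·16 = 992 candidates. Test each by forward raycasting.
  (1.5, 6.5, 15°): beam 1 = 8.6603 ≠ 1.0000 ✗
  (3.5, 2.5, 210°): beam 1 = 2.5882 ≠ 1.0000 ✗
  (2.5, 6.5, 345°): beam 1 = 6.3509 ≠ 1.0000 ✗
  …
  (2.5, 8.5, 285°): r_1=1.0000, r_2=7.7646, r_3=7.5056 — all match ✓
Only this pose fits every beam.

(x, y, θ) = (2.5, 8.5, 285°)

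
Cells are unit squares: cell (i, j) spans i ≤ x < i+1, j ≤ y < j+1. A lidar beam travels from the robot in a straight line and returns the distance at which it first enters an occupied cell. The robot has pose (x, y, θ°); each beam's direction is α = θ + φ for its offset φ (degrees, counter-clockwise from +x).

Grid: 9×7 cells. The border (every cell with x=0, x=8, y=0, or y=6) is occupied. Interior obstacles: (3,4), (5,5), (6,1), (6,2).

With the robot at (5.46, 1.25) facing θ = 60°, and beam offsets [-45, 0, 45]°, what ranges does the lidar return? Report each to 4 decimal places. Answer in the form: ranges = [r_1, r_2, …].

ranges = [0.5590, 1.0800, 4.9176]

beam 1: φ=-45°, α=15°
  direction (0.9659, 0.2588); cell (5,1); t to first gridline: x 0.5590, y 2.8978 (then +1.0353 / +3.8637)
    (6,1) via x @ 0.5590  # hit
  → r_1 = 0.5590
beam 2: φ=0°, α=60°
  direction (0.5000, 0.8660); cell (5,1); t to first gridline: x 1.0800, y 0.8660 (then +2.0000 / +1.1547)
    (5,2) via y @ 0.8660
    (6,2) via x @ 1.0800  # hit
  → r_2 = 1.0800
beam 3: φ=45°, α=105°
  direction (-0.2588, 0.9659); cell (5,1); t to first gridline: x 1.7773, y 0.7765 (then +3.8637 / +1.0353)
    (5,2) via y @ 0.7765
    (4,2) via x @ 1.7773
    (4,3) via y @ 1.8117
    (4,4) via y @ 2.8470
    (4,5) via y @ 3.8823
    (4,6) via y @ 4.9176  # hit
  → r_3 = 4.9176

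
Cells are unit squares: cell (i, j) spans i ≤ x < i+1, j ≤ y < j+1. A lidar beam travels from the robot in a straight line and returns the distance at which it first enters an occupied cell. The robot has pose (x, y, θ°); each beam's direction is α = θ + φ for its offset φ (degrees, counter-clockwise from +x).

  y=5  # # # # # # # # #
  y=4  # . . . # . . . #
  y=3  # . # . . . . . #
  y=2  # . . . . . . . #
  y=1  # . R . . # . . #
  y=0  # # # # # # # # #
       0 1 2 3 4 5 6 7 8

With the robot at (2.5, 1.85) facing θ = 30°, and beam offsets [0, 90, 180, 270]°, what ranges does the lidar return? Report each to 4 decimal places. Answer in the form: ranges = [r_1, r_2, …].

beam 1: φ=0°, α=30°
  direction (0.8660, 0.5000); cell (2,1); t to first gridline: x 0.5774, y 0.3000 (then +1.1547 / +2.0000)
    (2,2) via y @ 0.3000
    (3,2) via x @ 0.5774
    (4,2) via x @ 1.7321
    (4,3) via y @ 2.3000
    (5,3) via x @ 2.8868
    (6,3) via x @ 4.0415
    (6,4) via y @ 4.3000
    (7,4) via x @ 5.1962
    (7,5) via y @ 6.3000  # hit
  → r_1 = 6.3000
beam 2: φ=90°, α=120°
  direction (-0.5000, 0.8660); cell (2,1); t to first gridline: x 1.0000, y 0.1732 (then +2.0000 / +1.1547)
    (2,2) via y @ 0.1732
    (1,2) via x @ 1.0000
    (1,3) via y @ 1.3279
    (1,4) via y @ 2.4826
    (0,4) via x @ 3.0000  # hit
  → r_2 = 3.0000
beam 3: φ=180°, α=210°
  direction (-0.8660, -0.5000); cell (2,1); t to first gridline: x 0.5774, y 1.7000 (then +1.1547 / +2.0000)
    (1,1) via x @ 0.5774
    (1,0) via y @ 1.7000  # hit
  → r_3 = 1.7000
beam 4: φ=270°, α=300°
  direction (0.5000, -0.8660); cell (2,1); t to first gridline: x 1.0000, y 0.9815 (then +2.0000 / +1.1547)
    (2,0) via y @ 0.9815  # hit
  → r_4 = 0.9815

ranges = [6.3000, 3.0000, 1.7000, 0.9815]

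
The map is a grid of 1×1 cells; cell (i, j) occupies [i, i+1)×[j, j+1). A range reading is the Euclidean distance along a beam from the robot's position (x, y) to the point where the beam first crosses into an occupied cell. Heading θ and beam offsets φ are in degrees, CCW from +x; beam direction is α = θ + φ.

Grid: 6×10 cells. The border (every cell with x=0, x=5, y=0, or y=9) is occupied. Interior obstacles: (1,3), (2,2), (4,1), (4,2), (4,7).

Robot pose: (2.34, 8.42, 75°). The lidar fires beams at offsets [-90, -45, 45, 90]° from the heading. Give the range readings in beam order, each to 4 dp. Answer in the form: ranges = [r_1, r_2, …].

beam 1: φ=-90°, α=345°
  d=(0.9659,-0.2588)  start (2,8)  tX=0.6833 tY=1.6228  stride 1/|dx|=1.0353 1/|dy|=3.8637
    cross x-line → (3,8), t=0.6833
    cross y-line → (3,7), t=1.6228
    cross x-line → (4,7), t=1.7186 (wall)
  → r_1 = 1.7186
beam 2: φ=-45°, α=30°
  d=(0.8660,0.5000)  start (2,8)  tX=0.7621 tY=1.1600  stride 1/|dx|=1.1547 1/|dy|=2.0000
    cross x-line → (3,8), t=0.7621
    cross y-line → (3,9), t=1.1600 (wall)
  → r_2 = 1.1600
beam 3: φ=45°, α=120°
  d=(-0.5000,0.8660)  start (2,8)  tX=0.6800 tY=0.6697  stride 1/|dx|=2.0000 1/|dy|=1.1547
    cross y-line → (2,9), t=0.6697 (wall)
  → r_3 = 0.6697
beam 4: φ=90°, α=165°
  d=(-0.9659,0.2588)  start (2,8)  tX=0.3520 tY=2.2409  stride 1/|dx|=1.0353 1/|dy|=3.8637
    cross x-line → (1,8), t=0.3520
    cross x-line → (0,8), t=1.3873 (wall)
  → r_4 = 1.3873

ranges = [1.7186, 1.1600, 0.6697, 1.3873]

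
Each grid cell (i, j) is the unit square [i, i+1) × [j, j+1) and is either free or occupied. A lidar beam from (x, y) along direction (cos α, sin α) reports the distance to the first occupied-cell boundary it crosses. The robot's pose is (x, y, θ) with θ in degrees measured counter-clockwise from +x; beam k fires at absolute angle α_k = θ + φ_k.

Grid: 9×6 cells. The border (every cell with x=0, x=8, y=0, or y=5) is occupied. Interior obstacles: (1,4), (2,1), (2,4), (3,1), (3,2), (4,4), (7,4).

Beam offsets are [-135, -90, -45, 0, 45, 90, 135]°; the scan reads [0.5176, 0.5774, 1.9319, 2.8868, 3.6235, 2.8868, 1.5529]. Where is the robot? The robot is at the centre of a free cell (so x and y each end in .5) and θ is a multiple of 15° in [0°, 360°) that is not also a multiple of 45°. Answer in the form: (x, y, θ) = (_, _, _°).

The pose lattice has 21·16 = 336 candidates. Test each by forward raycasting.
  (5.5, 4.5, 105°): beam 1 = 2.8868 ≠ 0.5176 ✗
  (5.5, 3.5, 30°): beam 1 = 2.5882 ≠ 0.5176 ✗
  (5.5, 4.5, 150°): beam 1 = 1.5529 ≠ 0.5176 ✗
  …
  (5.5, 1.5, 30°): r_1=0.5176, r_2=0.5774, r_3=1.9319, r_4=2.8868, r_5=3.6235, r_6=2.8868, r_7=1.5529 — all match ✓
Unique over the lattice → pose = (5.5, 1.5, 30°).

(x, y, θ) = (5.5, 1.5, 30°)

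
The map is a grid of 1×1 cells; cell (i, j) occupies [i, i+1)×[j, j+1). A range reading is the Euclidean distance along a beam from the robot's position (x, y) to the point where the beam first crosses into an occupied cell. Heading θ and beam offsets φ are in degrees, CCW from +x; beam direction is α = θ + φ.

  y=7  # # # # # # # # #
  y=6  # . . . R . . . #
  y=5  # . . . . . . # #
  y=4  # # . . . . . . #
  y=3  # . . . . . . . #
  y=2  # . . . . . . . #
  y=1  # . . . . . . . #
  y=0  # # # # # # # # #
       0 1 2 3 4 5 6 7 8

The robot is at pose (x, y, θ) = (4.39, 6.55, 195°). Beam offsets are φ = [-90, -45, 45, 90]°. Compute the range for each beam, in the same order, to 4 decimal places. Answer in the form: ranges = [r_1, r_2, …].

beam 1: φ=-90°, α=105°
  cosα=-0.2588 sinα=0.9659 | (4,6) | tMaxX 1.5068 tMaxY 0.4659 | tΔX 3.8637 tΔY 1.0353
    t=0.4659 [y] (4,7) — stop
  → r_1 = 0.4659
beam 2: φ=-45°, α=150°
  cosα=-0.8660 sinα=0.5000 | (4,6) | tMaxX 0.4503 tMaxY 0.9000 | tΔX 1.1547 tΔY 2.0000
    t=0.4503 [x] (3,6)
    t=0.9000 [y] (3,7) — stop
  → r_2 = 0.9000
beam 3: φ=45°, α=240°
  cosα=-0.5000 sinα=-0.8660 | (4,6) | tMaxX 0.7800 tMaxY 0.6351 | tΔX 2.0000 tΔY 1.1547
    t=0.6351 [y] (4,5)
    t=0.7800 [x] (3,5)
    t=1.7898 [y] (3,4)
    t=2.7800 [x] (2,4)
    t=2.9445 [y] (2,3)
    t=4.0992 [y] (2,2)
    t=4.7800 [x] (1,2)
    t=5.2539 [y] (1,1)
    t=6.4086 [y] (1,0) — stop
  → r_3 = 6.4086
beam 4: φ=90°, α=285°
  cosα=0.2588 sinα=-0.9659 | (4,6) | tMaxX 2.3569 tMaxY 0.5694 | tΔX 3.8637 tΔY 1.0353
    t=0.5694 [y] (4,5)
    t=1.6047 [y] (4,4)
    t=2.3569 [x] (5,4)
    t=2.6400 [y] (5,3)
    t=3.6752 [y] (5,2)
    t=4.7105 [y] (5,1)
    t=5.7458 [y] (5,0) — stop
  → r_4 = 5.7458

ranges = [0.4659, 0.9000, 6.4086, 5.7458]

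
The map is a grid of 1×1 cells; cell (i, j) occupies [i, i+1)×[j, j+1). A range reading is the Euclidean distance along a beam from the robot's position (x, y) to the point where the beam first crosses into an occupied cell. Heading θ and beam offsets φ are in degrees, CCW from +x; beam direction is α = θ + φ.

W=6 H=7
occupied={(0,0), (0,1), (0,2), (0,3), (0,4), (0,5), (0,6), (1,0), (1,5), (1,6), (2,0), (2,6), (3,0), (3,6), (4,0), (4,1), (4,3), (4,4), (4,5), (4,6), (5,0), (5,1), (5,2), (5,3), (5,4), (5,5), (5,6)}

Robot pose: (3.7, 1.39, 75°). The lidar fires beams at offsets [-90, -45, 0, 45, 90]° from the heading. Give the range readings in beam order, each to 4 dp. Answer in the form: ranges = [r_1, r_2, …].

ranges = [0.3106, 0.3464, 1.6668, 4.1685, 2.7952]

beam 1: φ=-90°, α=345°
  dir = (cos 345°, sin 345°) = (0.9659, -0.2588); from cell (3,1)
  next x-line at t=0.3106, next y-line at t=1.5068; Δt_x=1.0353, Δt_y=3.8637
    x: enter (4,1) at t=0.3106 ← occupied
  → r_1 = 0.3106
beam 2: φ=-45°, α=30°
  dir = (cos 30°, sin 30°) = (0.8660, 0.5000); from cell (3,1)
  next x-line at t=0.3464, next y-line at t=1.2200; Δt_x=1.1547, Δt_y=2.0000
    x: enter (4,1) at t=0.3464 ← occupied
  → r_2 = 0.3464
beam 3: φ=0°, α=75°
  dir = (cos 75°, sin 75°) = (0.2588, 0.9659); from cell (3,1)
  next x-line at t=1.1591, next y-line at t=0.6315; Δt_x=3.8637, Δt_y=1.0353
    y: enter (3,2) at t=0.6315
    x: enter (4,2) at t=1.1591
    y: enter (4,3) at t=1.6668 ← occupied
  → r_3 = 1.6668
beam 4: φ=45°, α=120°
  dir = (cos 120°, sin 120°) = (-0.5000, 0.8660); from cell (3,1)
  next x-line at t=1.4000, next y-line at t=0.7044; Δt_x=2.0000, Δt_y=1.1547
    y: enter (3,2) at t=0.7044
    x: enter (2,2) at t=1.4000
    y: enter (2,3) at t=1.8591
    y: enter (2,4) at t=3.0138
    x: enter (1,4) at t=3.4000
    y: enter (1,5) at t=4.1685 ← occupied
  → r_4 = 4.1685
beam 5: φ=90°, α=165°
  dir = (cos 165°, sin 165°) = (-0.9659, 0.2588); from cell (3,1)
  next x-line at t=0.7247, next y-line at t=2.3569; Δt_x=1.0353, Δt_y=3.8637
    x: enter (2,1) at t=0.7247
    x: enter (1,1) at t=1.7600
    y: enter (1,2) at t=2.3569
    x: enter (0,2) at t=2.7952 ← occupied
  → r_5 = 2.7952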